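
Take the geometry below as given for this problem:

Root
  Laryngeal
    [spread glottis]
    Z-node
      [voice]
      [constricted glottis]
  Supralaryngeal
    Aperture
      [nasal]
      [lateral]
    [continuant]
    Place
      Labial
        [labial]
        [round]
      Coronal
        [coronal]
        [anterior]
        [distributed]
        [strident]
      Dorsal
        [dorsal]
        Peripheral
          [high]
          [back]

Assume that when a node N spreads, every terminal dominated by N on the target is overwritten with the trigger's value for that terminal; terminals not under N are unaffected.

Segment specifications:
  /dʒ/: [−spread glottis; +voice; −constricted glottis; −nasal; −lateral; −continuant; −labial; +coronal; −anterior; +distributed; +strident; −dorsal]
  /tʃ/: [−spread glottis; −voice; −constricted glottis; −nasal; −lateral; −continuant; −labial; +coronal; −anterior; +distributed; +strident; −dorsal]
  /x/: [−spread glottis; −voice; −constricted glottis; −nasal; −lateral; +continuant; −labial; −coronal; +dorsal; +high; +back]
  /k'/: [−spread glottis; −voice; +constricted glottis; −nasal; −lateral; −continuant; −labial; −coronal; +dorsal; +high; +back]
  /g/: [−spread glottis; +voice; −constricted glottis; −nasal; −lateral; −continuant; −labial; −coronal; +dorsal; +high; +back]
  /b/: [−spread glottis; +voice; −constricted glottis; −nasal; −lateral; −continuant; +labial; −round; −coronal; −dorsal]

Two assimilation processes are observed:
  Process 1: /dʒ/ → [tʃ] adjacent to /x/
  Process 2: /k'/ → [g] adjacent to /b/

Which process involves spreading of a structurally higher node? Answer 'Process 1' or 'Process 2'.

Process 2

In Process 1, [voice] changes, so the minimal spreading node is [voice] at depth 3.
Process 2 alters [voice], [constricted glottis]; the lowest common ancestor is Z-node (depth 2 from Root).
Z-node is closer to Root than [voice], so Process 2 spreads the higher node.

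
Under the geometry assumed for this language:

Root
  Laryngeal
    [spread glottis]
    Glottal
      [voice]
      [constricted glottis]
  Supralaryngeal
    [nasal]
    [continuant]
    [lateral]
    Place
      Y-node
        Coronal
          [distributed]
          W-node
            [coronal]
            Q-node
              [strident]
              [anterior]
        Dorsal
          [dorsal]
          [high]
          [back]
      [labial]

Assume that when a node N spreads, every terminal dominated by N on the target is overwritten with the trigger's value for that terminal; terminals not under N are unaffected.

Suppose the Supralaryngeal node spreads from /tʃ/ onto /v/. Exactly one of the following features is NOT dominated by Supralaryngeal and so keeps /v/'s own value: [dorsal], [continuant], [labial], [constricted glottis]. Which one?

[constricted glottis]

Under this geometry, Supralaryngeal contains [nasal], [continuant], [lateral], [distributed], [coronal], [strident], [anterior], [dorsal], [high], [back], [labial].
Of the listed options, [dorsal], [continuant], [labial] are among these and would be overwritten by spreading Supralaryngeal.
[constricted glottis] attaches under Glottal, not under Supralaryngeal, so /v/ retains its own value for [constricted glottis].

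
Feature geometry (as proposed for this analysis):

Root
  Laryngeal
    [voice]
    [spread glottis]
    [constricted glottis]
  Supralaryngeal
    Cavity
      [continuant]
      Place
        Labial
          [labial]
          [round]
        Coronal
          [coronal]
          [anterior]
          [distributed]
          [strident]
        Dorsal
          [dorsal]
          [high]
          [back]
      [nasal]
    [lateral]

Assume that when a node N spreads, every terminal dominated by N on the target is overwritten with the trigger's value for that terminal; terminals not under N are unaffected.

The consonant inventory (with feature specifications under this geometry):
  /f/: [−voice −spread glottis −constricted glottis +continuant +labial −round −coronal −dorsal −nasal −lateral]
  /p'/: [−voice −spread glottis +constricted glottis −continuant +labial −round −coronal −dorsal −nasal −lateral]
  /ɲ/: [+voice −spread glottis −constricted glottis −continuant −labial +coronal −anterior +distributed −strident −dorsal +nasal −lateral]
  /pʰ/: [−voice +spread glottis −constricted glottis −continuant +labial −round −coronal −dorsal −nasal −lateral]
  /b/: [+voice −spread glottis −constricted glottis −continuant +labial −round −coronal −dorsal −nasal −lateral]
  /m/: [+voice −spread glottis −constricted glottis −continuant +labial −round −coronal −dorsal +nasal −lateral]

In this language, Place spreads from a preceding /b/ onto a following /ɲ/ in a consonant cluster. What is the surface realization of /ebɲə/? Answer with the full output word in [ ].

Place immediately or transitively dominates [labial], [round], [coronal], [anterior], [distributed], [strident], [dorsal], [high], [back].
After delinking /ɲ/'s Place and linking /b/'s, the affected terminals become [+labial], [−round], [−coronal], [−dorsal]; [voice], [spread glottis], [constricted glottis], … (outside Place) are retained from /ɲ/.
Among the inventory, only /m/ has exactly this specification, giving the surface form [ebmə].

[ebmə]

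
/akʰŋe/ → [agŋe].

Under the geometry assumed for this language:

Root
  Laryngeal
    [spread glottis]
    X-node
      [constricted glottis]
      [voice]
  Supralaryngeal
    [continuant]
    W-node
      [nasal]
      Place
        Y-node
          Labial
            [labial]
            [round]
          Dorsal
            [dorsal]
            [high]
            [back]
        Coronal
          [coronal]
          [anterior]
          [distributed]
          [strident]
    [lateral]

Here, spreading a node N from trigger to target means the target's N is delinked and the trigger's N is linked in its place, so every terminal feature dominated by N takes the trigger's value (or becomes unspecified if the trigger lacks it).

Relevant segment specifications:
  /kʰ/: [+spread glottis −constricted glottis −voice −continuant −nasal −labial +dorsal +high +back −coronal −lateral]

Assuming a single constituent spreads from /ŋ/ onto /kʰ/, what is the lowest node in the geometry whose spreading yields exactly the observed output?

Laryngeal

The alternation /kʰ/ → [g] changes [voice], [spread glottis] and nothing else.
In this geometry the lowest node dominating all of them is Laryngeal: every daughter of Laryngeal dominates only a proper subset, so no lower node suffices.
Delinking /kʰ/'s Laryngeal and associating /ŋ/'s Laryngeal gives precisely the feature bundle of [g].
[nasal] — on which /ŋ/ differs from /kʰ/ — is unchanged, so Root cannot have spread; the constituent is no larger than Laryngeal.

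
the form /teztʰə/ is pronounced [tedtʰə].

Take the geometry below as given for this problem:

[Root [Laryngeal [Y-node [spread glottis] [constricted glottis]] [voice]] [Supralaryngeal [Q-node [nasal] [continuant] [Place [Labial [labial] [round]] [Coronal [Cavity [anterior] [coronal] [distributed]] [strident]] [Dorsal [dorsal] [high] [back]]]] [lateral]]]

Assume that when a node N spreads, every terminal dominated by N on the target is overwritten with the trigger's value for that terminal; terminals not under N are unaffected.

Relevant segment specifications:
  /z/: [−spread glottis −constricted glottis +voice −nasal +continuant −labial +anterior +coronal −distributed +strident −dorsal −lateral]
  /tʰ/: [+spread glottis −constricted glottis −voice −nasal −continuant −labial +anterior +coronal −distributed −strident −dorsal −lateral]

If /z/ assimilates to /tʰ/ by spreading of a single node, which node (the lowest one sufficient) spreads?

Q-node

The alternation /z/ → [d] changes [continuant], [strident] and nothing else.
In this geometry the lowest node dominating all of them is Q-node: every daughter of Q-node dominates only a proper subset, so no lower node suffices.
Delinking /z/'s Q-node and associating /tʰ/'s Q-node gives precisely the feature bundle of [d].
[voice], [spread glottis] stay as in /z/ although /tʰ/ differs there, so no node dominating them spread; among the remaining candidates Q-node is the lowest that derives the output.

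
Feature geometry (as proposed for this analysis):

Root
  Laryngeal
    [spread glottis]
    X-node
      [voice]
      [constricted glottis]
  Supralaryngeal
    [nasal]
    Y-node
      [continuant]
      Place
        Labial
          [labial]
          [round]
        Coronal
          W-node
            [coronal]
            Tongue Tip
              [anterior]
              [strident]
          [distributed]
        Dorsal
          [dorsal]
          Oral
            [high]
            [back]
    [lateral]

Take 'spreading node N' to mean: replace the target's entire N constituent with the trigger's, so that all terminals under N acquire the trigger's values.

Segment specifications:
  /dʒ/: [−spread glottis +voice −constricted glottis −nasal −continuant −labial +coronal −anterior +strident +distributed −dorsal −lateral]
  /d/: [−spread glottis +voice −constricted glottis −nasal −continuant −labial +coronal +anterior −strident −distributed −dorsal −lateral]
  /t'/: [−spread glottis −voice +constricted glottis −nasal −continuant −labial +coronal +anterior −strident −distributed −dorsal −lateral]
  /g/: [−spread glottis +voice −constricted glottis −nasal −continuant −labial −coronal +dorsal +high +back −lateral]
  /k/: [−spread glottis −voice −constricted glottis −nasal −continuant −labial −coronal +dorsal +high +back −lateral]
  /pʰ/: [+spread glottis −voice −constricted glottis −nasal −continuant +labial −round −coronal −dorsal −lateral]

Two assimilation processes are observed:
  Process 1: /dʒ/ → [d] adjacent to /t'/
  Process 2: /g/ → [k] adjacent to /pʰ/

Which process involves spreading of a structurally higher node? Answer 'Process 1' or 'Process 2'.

Process 1 alters [anterior], [distributed], [strident]; the lowest common ancestor is Coronal (depth 4 from Root).
In Process 2, [voice] changes, so the minimal spreading node is [voice] at depth 3.
Depth 3 < depth 4; Process 2 involves the structurally higher constituent [voice].

Process 2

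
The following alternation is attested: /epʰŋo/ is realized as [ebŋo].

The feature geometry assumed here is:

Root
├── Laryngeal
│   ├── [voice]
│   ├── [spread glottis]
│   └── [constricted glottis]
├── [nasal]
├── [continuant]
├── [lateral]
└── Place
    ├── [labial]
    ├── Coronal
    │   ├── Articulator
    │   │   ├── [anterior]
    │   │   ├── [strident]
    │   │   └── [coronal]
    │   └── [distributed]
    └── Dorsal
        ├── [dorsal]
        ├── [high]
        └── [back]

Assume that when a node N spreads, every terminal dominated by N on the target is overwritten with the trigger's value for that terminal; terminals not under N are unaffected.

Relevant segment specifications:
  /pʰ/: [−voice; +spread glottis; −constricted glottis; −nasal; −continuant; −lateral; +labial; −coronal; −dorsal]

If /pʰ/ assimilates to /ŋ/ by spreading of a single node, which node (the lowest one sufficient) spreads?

The alternation /pʰ/ → [b] changes [voice], [spread glottis] and nothing else.
The smallest constituent containing every changed terminal is Laryngeal — each of its daughters lacks at least one of the affected features.
If Laryngeal spreads, every terminal under it takes /ŋ/'s value, producing [b] as observed.
[dorsal], [nasal] — on which /ŋ/ differs from /pʰ/ — are unchanged, so Root cannot have spread; the constituent is no larger than Laryngeal.

Laryngeal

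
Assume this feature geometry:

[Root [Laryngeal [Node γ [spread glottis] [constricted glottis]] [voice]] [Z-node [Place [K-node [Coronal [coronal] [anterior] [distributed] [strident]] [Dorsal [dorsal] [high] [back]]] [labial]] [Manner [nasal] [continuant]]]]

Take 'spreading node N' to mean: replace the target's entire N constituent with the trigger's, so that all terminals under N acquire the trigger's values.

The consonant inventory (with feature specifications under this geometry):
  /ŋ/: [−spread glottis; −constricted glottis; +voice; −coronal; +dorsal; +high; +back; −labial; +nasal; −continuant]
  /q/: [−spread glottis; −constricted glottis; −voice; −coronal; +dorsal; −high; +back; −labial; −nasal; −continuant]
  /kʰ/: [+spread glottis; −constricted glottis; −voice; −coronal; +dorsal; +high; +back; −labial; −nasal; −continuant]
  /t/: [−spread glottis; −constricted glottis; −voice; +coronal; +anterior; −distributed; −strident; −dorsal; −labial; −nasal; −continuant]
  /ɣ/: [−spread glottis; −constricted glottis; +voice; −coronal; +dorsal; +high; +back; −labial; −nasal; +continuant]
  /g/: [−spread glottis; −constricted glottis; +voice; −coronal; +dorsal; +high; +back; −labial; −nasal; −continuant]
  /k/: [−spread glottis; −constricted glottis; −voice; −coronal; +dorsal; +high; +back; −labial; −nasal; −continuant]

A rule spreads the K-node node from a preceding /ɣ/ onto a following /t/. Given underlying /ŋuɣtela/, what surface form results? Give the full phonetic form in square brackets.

[ŋuɣkela]

The K-node node dominates the terminals [coronal], [anterior], [distributed], [strident], [dorsal], [high], [back].
The target acquires /ɣ/'s values for everything under K-node — [−coronal], [+dorsal], [+high], [+back] — while keeping its own [spread glottis], [constricted glottis], [voice], ….
This feature bundle is that of [k], so /ŋuɣtela/ surfaces as [ŋuɣkela].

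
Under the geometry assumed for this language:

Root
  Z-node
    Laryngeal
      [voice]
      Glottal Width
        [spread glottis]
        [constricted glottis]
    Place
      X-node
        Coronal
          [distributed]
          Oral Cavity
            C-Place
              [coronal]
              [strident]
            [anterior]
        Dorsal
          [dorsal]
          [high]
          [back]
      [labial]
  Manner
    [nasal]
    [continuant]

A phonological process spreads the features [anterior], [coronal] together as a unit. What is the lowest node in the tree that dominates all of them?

[anterior]: Root / Z-node / Place / X-node / Coronal / Oral Cavity / [anterior].
[coronal]: Root / Z-node / Place / X-node / Coronal / Oral Cavity / C-Place / [coronal].
The lowest node appearing on every path is Oral Cavity; each proper daughter of Oral Cavity fails to dominate at least one of the listed features.

Oral Cavity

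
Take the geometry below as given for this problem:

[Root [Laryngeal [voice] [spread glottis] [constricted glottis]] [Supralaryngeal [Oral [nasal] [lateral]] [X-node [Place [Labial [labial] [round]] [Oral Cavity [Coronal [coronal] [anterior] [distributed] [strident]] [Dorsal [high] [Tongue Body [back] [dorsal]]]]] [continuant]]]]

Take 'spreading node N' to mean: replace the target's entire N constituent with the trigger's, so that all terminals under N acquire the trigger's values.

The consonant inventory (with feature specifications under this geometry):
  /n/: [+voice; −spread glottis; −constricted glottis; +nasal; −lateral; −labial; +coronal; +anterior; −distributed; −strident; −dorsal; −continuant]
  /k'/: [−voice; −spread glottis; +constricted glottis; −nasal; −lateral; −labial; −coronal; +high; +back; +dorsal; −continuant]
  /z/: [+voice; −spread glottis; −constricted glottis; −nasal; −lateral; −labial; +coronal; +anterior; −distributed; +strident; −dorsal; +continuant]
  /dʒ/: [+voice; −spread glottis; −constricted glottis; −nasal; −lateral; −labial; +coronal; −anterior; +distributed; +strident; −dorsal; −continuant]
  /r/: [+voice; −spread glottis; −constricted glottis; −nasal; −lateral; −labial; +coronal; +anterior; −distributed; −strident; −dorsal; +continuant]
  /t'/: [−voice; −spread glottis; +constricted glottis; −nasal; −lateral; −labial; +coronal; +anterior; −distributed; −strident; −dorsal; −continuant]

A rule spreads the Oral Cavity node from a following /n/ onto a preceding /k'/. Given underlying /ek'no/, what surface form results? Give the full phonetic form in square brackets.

[et'no]

The Oral Cavity node dominates the terminals [coronal], [anterior], [distributed], [strident], [high], [back], [dorsal].
After delinking /k'/'s Oral Cavity and linking /n/'s, the affected terminals become [+coronal], [+anterior], [−distributed], [−strident], [−dorsal]; [voice], [spread glottis], [constricted glottis], … (outside Oral Cavity) are retained from /k'/.
The resulting bundle matches /t'/ in the inventory; substituting it for /k'/ gives [et'no].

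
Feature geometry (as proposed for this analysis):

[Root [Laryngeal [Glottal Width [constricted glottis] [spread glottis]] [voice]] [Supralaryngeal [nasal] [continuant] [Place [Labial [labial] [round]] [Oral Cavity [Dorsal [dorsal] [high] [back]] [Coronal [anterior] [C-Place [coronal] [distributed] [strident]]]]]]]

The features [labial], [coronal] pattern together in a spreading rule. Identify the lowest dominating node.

[labial] is immediately dominated by Labial.
[coronal] is immediately dominated by C-Place.
The lowest node appearing on every path is Place; each proper daughter of Place fails to dominate at least one of the listed features.

Place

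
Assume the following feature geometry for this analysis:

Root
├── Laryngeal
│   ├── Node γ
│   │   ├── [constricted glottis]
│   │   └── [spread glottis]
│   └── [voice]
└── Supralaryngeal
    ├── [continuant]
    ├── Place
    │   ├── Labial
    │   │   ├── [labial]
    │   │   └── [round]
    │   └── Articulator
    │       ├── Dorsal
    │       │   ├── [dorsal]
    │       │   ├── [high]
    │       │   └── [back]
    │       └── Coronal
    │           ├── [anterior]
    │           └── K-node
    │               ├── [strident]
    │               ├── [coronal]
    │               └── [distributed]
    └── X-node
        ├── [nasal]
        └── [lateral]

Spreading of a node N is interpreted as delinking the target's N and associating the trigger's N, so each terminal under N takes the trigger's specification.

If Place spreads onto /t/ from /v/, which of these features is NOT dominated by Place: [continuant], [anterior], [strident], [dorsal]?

[continuant]

The terminals dominated by Place are [labial], [round], [dorsal], [high], [back], [anterior], [strident], [coronal], [distributed].
Of the listed options, [strident], [anterior], [dorsal] are among these and would be overwritten by spreading Place.
[continuant] is not within the Place subtree (it hangs from Supralaryngeal), so /t/'s [continuant] value survives.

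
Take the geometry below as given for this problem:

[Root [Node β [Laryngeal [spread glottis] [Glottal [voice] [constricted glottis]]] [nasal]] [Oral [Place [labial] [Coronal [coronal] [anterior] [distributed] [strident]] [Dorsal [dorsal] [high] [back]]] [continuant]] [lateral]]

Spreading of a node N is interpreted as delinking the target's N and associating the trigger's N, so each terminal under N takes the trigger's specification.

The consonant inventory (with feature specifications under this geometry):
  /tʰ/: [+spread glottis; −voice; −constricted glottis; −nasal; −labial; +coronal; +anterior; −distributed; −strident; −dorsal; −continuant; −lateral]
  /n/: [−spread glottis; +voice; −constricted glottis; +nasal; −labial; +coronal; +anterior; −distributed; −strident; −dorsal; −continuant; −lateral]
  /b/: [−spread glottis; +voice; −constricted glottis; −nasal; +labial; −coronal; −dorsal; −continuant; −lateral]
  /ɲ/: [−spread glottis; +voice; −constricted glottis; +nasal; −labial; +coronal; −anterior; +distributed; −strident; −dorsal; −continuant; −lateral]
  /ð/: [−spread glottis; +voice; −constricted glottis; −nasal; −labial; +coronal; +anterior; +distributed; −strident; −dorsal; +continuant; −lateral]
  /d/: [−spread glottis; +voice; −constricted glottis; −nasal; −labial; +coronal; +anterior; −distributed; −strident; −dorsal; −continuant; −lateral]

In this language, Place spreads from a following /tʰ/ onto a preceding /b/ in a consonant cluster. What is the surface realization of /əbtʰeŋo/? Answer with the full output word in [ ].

[ədtʰeŋo]

The Place node dominates the terminals [labial], [coronal], [anterior], [distributed], [strident], [dorsal], [high], [back].
Spreading Place from /tʰ/ onto /b/ replaces those values with /tʰ/'s: [−labial], [+coronal], [+anterior], [−distributed], [−strident], [−dorsal]. Features outside Place ([spread glottis], [voice], [constricted glottis], …) stay as in /b/.
The resulting bundle matches /d/ in the inventory; substituting it for /b/ gives [ədtʰeŋo].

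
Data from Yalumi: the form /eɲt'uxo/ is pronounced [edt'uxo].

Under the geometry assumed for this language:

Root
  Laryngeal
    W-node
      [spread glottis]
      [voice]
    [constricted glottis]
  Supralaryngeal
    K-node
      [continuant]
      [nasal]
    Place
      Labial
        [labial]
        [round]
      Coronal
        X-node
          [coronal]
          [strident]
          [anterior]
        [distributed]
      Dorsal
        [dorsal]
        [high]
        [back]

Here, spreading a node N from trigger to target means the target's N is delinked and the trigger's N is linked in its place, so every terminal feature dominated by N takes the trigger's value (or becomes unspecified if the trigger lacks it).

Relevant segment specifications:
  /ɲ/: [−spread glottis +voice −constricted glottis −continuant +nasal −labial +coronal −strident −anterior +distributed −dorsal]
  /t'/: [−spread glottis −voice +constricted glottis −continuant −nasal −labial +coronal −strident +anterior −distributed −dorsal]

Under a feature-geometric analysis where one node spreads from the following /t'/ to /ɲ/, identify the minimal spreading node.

Comparing /ɲ/ with its surface form [d], the features that change are [nasal], [anterior], [distributed].
These terminals are all dominated by Supralaryngeal, and no proper subconstituent of Supralaryngeal covers them all; Supralaryngeal is their lowest common ancestor.
If Supralaryngeal spreads, every terminal under it takes /t'/'s value, producing [d] as observed.
[constricted glottis], [voice] — on which /t'/ differs from /ɲ/ — are unchanged, so Root cannot have spread; the constituent is no larger than Supralaryngeal.

Supralaryngeal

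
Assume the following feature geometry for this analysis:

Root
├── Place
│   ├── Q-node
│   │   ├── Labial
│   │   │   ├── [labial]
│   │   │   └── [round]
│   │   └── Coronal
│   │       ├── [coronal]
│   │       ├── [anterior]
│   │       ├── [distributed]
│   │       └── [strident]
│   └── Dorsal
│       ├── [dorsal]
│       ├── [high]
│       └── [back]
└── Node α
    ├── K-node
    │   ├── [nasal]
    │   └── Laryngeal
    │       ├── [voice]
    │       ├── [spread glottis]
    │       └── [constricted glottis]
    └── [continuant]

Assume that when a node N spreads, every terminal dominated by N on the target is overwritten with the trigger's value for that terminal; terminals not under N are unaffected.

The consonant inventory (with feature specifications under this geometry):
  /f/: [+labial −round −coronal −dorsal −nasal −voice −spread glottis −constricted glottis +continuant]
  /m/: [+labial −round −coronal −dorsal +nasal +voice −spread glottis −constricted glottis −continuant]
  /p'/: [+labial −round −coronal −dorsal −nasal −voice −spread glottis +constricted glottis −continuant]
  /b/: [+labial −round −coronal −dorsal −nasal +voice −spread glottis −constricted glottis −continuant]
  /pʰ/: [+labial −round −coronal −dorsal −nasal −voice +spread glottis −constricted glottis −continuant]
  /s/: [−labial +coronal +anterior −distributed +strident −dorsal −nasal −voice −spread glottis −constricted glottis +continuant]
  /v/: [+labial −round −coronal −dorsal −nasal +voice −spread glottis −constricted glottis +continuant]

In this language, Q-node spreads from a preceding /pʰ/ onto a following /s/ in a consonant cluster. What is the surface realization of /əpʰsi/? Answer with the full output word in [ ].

[əpʰfi]

Terminals under Q-node in this geometry: [labial], [round], [coronal], [anterior], [distributed], [strident].
Spreading Q-node from /pʰ/ onto /s/ replaces those values with /pʰ/'s: [+labial], [−round], [−coronal]. Features outside Q-node ([dorsal], [nasal], [voice], …) stay as in /s/.
This feature bundle is that of [f], so /əpʰsi/ surfaces as [əpʰfi].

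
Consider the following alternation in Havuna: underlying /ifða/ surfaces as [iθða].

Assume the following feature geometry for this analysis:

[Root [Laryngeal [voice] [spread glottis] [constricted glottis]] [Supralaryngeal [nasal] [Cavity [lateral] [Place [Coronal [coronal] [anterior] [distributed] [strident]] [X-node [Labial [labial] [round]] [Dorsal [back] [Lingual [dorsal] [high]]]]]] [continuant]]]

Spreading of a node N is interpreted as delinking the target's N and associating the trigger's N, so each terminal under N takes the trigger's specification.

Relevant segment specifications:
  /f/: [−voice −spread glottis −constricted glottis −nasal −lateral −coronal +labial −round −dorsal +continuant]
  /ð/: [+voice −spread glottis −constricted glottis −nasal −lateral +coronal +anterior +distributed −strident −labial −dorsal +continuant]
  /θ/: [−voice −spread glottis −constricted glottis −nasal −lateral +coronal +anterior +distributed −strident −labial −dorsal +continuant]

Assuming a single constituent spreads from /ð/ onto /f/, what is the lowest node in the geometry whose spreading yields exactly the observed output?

Place

Feature comparison: [labial], [round], [coronal], [anterior], [distributed], [strident] differ between /f/ and [θ]; the remaining terminals match.
In this geometry the lowest node dominating all of them is Place: every daughter of Place dominates only a proper subset, so no lower node suffices.
Spreading Place from /ð/ overwrites each of those terminals with /ð/'s values, yielding exactly [θ].
[voice] stays as in /f/ although /ð/ differs there, so no node dominating it spread; among the remaining candidates Place is the lowest that derives the output.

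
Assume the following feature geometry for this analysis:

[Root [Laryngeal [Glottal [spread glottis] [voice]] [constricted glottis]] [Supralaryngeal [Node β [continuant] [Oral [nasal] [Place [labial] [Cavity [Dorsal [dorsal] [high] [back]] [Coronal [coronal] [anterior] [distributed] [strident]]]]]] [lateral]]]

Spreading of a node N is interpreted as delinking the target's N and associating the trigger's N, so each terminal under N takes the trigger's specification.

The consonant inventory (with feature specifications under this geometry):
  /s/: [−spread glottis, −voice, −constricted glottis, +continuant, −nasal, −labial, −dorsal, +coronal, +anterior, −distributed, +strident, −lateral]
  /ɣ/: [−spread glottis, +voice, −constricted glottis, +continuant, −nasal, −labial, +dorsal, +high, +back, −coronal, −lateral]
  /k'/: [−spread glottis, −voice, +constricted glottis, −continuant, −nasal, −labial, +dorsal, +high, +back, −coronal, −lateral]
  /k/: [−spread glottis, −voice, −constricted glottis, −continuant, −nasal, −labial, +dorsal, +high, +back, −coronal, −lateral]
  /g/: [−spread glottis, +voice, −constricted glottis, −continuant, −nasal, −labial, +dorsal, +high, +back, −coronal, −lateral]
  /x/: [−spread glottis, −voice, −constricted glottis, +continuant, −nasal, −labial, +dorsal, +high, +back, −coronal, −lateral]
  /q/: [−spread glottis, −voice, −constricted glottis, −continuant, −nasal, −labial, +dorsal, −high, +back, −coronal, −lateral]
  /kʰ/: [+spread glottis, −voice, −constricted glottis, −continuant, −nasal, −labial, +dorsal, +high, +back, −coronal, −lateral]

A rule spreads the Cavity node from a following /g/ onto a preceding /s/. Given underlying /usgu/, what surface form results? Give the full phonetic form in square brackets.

Cavity immediately or transitively dominates [dorsal], [high], [back], [coronal], [anterior], [distributed], [strident].
The target acquires /g/'s values for everything under Cavity — [+dorsal], [+high], [+back], [−coronal] — while keeping its own [spread glottis], [voice], [constricted glottis], ….
Among the inventory, only /x/ has exactly this specification, giving the surface form [uxgu].

[uxgu]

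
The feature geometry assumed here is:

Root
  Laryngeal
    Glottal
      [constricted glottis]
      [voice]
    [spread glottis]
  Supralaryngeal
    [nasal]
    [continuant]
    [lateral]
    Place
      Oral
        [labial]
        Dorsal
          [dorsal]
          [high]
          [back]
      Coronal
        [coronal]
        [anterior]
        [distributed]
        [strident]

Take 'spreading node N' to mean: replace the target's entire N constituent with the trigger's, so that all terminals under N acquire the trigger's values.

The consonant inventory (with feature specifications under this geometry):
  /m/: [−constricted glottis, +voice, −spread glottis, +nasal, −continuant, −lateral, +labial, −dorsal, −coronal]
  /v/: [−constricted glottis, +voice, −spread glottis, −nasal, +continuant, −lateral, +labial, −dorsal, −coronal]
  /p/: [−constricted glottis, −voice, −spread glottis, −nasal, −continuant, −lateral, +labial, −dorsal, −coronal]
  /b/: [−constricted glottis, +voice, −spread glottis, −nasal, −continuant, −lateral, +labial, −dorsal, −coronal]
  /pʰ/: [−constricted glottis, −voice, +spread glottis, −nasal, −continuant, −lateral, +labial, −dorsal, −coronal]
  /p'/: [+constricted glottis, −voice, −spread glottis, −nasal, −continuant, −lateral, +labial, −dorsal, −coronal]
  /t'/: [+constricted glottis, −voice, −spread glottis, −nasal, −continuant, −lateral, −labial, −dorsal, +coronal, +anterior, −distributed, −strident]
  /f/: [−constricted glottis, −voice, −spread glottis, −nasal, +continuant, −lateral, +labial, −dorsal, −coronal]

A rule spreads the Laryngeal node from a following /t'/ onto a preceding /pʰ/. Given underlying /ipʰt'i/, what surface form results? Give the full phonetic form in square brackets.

Terminals under Laryngeal in this geometry: [constricted glottis], [voice], [spread glottis].
The target acquires /t'/'s values for everything under Laryngeal — [+constricted glottis], [−voice], [−spread glottis] — while keeping its own [nasal], [continuant], [lateral], ….
The resulting bundle matches /p'/ in the inventory; substituting it for /pʰ/ gives [ip't'i].

[ip't'i]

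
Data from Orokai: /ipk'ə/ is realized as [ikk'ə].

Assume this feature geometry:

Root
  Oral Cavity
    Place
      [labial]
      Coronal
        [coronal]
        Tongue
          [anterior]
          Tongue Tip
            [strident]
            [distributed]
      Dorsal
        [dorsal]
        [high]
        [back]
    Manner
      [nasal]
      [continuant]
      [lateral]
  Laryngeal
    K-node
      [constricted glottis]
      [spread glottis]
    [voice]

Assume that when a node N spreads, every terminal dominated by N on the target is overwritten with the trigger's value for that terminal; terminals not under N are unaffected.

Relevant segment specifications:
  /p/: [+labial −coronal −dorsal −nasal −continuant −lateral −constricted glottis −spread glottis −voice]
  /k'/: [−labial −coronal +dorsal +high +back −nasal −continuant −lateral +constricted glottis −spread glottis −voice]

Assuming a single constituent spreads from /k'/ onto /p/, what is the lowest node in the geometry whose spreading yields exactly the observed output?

Feature comparison: [labial], [dorsal], [high], [back] differ between /p/ and [k]; the remaining terminals match.
In this geometry the lowest node dominating all of them is Place: every daughter of Place dominates only a proper subset, so no lower node suffices.
Delinking /p/'s Place and associating /k'/'s Place gives precisely the feature bundle of [k].
[constricted glottis], a feature on which the two segments disagree outside Place, is unchanged — nothing dominating it spread, and Place is the minimal sufficient constituent.

Place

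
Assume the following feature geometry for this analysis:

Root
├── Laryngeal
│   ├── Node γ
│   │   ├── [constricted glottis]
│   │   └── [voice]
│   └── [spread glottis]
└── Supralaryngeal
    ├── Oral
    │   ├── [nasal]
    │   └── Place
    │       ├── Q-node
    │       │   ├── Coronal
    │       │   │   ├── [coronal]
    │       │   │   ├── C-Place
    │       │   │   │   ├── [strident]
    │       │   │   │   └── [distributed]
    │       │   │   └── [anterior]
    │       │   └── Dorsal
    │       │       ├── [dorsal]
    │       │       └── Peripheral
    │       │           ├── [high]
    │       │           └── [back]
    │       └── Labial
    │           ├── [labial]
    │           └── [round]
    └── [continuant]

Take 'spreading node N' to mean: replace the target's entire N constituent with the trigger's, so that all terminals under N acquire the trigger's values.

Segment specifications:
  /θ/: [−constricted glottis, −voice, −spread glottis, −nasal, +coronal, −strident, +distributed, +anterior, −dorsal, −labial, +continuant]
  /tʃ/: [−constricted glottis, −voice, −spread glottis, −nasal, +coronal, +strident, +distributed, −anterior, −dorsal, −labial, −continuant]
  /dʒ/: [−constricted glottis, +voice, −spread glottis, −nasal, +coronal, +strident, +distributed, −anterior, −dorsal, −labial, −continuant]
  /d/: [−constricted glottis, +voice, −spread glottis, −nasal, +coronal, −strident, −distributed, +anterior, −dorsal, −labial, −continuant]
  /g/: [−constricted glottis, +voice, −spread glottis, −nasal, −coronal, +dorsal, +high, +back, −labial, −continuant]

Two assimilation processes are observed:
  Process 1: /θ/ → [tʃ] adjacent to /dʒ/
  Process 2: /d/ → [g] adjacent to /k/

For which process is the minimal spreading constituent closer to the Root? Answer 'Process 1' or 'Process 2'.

Process 1 alters [continuant], [anterior], [strident]; the lowest common ancestor is Supralaryngeal (depth 1 from Root).
In Process 2, [coronal], [anterior], [distributed], [strident], [dorsal], [high], [back] change, so the minimal spreading node is Q-node at depth 4.
Depth 1 < depth 4; Process 1 involves the structurally higher constituent Supralaryngeal.

Process 1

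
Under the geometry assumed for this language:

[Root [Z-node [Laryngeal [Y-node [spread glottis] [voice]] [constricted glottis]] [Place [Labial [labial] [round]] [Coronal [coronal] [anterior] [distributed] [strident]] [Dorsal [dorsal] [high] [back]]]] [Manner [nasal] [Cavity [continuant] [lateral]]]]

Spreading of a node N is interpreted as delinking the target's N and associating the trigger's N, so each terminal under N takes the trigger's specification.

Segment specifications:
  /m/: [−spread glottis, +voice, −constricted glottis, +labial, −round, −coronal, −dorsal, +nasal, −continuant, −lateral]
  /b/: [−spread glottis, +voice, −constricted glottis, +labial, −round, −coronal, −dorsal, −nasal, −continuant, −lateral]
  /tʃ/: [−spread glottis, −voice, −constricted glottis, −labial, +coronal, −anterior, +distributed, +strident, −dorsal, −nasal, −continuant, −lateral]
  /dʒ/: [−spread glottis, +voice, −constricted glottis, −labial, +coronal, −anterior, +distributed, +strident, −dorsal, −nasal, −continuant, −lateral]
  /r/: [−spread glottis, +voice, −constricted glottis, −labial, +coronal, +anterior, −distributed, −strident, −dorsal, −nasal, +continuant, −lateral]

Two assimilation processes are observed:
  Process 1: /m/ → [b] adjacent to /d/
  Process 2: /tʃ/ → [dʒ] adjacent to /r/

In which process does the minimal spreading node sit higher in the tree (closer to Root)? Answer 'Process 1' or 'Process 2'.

Process 1

In Process 1, [nasal] changes, so the minimal spreading node is [nasal] at depth 2.
Process 2 alters [voice]; the lowest dominating node is [voice] (depth 4 from Root).
Depth 2 < depth 4; Process 1 involves the structurally higher constituent [nasal].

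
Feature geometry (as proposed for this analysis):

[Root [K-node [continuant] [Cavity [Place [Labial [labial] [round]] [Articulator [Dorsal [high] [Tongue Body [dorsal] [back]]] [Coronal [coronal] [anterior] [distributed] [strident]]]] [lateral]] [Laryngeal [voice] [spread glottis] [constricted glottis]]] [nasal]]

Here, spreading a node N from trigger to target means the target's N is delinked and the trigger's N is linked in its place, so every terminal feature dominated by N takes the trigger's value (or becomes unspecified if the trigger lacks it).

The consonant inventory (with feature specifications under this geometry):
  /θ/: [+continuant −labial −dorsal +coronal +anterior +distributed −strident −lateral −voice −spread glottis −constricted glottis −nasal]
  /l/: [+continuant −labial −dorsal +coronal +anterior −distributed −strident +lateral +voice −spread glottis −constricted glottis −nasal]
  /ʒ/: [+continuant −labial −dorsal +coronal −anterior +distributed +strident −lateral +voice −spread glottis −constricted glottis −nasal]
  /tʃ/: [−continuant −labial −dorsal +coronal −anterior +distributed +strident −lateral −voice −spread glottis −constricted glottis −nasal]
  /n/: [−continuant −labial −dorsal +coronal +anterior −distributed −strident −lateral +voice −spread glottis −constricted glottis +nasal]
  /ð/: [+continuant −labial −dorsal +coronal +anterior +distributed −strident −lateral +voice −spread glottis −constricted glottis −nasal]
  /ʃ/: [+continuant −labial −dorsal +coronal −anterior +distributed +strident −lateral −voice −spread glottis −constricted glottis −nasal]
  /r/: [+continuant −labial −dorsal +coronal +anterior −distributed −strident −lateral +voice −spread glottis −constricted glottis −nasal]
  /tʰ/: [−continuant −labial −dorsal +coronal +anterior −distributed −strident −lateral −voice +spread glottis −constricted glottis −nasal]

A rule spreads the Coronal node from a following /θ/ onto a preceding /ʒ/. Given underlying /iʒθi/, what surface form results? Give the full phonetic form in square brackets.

[iðθi]

Coronal immediately or transitively dominates [coronal], [anterior], [distributed], [strident].
Spreading Coronal from /θ/ onto /ʒ/ replaces those values with /θ/'s: [+coronal], [+anterior], [+distributed], [−strident]. Features outside Coronal ([continuant], [labial], [dorsal], …) stay as in /ʒ/.
Among the inventory, only /ð/ has exactly this specification, giving the surface form [iðθi].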